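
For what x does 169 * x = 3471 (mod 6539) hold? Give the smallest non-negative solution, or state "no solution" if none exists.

First find gcd(169, 6539):
6539 = 38*169 + 117
169 = 1*117 + 52
117 = 2*52 + 13
52 = 4*13 + 0
gcd = 13 and 13 | 3471, so solutions exist. Divide through by 13: 13x ≡ 267 (mod 503).
Now find 13⁻¹ mod 503:
503 = 38*13 + 9
13 = 1*9 + 4
9 = 2*4 + 1
4 = 4*1 + 0
Back-substitute:
1 = 9 − 2·4
1 = −2·13 + 3·9
1 = 3·503 − 116·13
So 13·(-116) ≡ 1 (mod 503), i.e. 13⁻¹ ≡ 387.
Then x ≡ 387·267 ≡ 214 (mod 503); the smallest non-negative solution is x = 214.

214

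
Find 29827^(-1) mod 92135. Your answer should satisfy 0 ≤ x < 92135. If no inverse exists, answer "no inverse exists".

Extended Euclidean algorithm:
92135 = 3·29827 + 2654
29827 = 11·2654 + 633
2654 = 4·633 + 122
633 = 5·122 + 23
122 = 5·23 + 7
23 = 3·7 + 2
7 = 3·2 + 1
2 = 2·1 + 0
The gcd is 1. Working backward:
1 = 7 − 3·2
1 = −3·23 + 10·7
1 = 10·122 − 53·23
1 = −53·633 + 275·122
1 = 275·2654 − 1153·633
1 = −1153·29827 + 12958·2654
1 = 12958·92135 − 40027·29827
Thus 29827·(-40027) ≡ 1 (mod 92135); reducing, -40027 mod 92135 = 52108.

52108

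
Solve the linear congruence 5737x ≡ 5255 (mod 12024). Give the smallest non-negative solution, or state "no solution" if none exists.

First find gcd(5737, 12024):
12024 = 2×5737 + 550
5737 = 10×550 + 237
550 = 2×237 + 76
237 = 3×76 + 9
76 = 8×9 + 4
9 = 2×4 + 1
4 = 4×1 + 0
gcd = 1, so a unique solution mod 12024 exists.
Back-substitute for the Bézout coefficients:
1 = 9 − 2·4
1 = −2·76 + 17·9
1 = 17·237 − 53·76
1 = −53·550 + 123·237
1 = 123·5737 − 1283·550
1 = −1283·12024 + 2689·5737
So 5737·(2689) ≡ 1 (mod 12024), giving 5737⁻¹ ≡ 2689.
x ≡ 5737⁻¹·5255 ≡ 2689·5255 ≡ 2495 (mod 12024).

2495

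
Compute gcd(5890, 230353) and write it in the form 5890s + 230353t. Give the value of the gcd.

1

Apply Euclid's algorithm to 230353 and 5890:
230353 = 39×5890 + 643
5890 = 9×643 + 103
643 = 6×103 + 25
103 = 4×25 + 3
25 = 8×3 + 1
3 = 3×1 + 0
gcd(5890, 230353) = 1.
Working backward:
1 = 25 − 8·3
1 = −8·103 + 33·25
1 = 33·643 − 206·103
1 = −206·5890 + 1887·643
1 = 1887·230353 − 73799·5890
So 1 = (1887)·230353 + (-73799)·5890.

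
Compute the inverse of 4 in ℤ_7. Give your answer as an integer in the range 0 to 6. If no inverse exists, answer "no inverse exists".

gcd(7, 4) by repeated division:
7 = 1·4 + 3
4 = 1·3 + 1
3 = 3·1 + 0
The gcd is 1. Working backward:
1 = 4 − 3
1 = −7 + 2·4
So 4·2 ≡ 1 (mod 7).

2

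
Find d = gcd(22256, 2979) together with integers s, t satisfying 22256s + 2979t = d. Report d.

Apply Euclid's algorithm to 22256 and 2979:
22256 = 7·2979 + 1403
2979 = 2·1403 + 173
1403 = 8·173 + 19
173 = 9·19 + 2
19 = 9·2 + 1
2 = 2·1 + 0
gcd(22256, 2979) = 1.
Express as a combination:
1 = 19 − 9·2
1 = −9·173 + 82·19
1 = 82·1403 − 665·173
1 = −665·2979 + 1412·1403
1 = 1412·22256 − 10549·2979
So 1 = (1412)·22256 + (-10549)·2979.

1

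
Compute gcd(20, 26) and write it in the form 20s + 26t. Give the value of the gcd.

Repeated division:
26 = 1×20 + 6
20 = 3×6 + 2
6 = 3×2 + 0
gcd(20, 26) = 2.
Express as a combination:
2 = 20 − 3·6
2 = −3·26 + 4·20
So 2 = (-3)·26 + (4)·20.

2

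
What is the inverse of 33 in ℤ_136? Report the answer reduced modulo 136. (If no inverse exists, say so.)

33

Extended Euclidean algorithm:
136 = 4*33 + 4
33 = 8*4 + 1
4 = 4*1 + 0
Since gcd(33, 136) = 1, back-substitute to write 1 as a combination:
1 = 33 − 8·4
1 = −8·136 + 33·33
So 33·33 ≡ 1 (mod 136).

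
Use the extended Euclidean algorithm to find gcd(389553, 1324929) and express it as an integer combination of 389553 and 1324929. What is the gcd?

3

Apply Euclid's algorithm to 1324929 and 389553:
1324929 = 3*389553 + 156270
389553 = 2*156270 + 77013
156270 = 2*77013 + 2244
77013 = 34*2244 + 717
2244 = 3*717 + 93
717 = 7*93 + 66
93 = 1*66 + 27
66 = 2*27 + 12
27 = 2*12 + 3
12 = 4*3 + 0
gcd(389553, 1324929) = 3.
Express as a combination:
3 = 27 − 2·12
3 = −2·66 + 5·27
3 = 5·93 − 7·66
3 = −7·717 + 54·93
3 = 54·2244 − 169·717
3 = −169·77013 + 5800·2244
3 = 5800·156270 − 11769·77013
3 = −11769·389553 + 29338·156270
3 = 29338·1324929 − 99783·389553
So 3 = (29338)·1324929 + (-99783)·389553.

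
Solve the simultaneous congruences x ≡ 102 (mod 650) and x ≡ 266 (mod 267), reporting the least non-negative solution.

162602

Write x = 102 + 650·k. Then 650·k ≡ 266 − 102 ≡ 164 (mod 267).
Need 650⁻¹ mod 267. Extended Euclid on (267, 116):
267 = 2·116 + 35
116 = 3·35 + 11
35 = 3·11 + 2
11 = 5·2 + 1
2 = 2·1 + 0
Back-substitute:
1 = 11 − 5·2
1 = −5·35 + 16·11
1 = 16·116 − 53·35
1 = −53·267 + 122·116
650⁻¹ ≡ 122 (mod 267), so k ≡ 122·164 ≡ 250 (mod 267).
x = 102 + 650·250 = 162602.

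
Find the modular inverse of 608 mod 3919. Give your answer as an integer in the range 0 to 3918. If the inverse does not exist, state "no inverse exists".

2791

gcd(3919, 608) by repeated division:
3919 = 6*608 + 271
608 = 2*271 + 66
271 = 4*66 + 7
66 = 9*7 + 3
7 = 2*3 + 1
3 = 3*1 + 0
Since gcd(608, 3919) = 1, back-substitute to write 1 as a combination:
1 = 7 − 2·3
1 = −2·66 + 19·7
1 = 19·271 − 78·66
1 = −78·608 + 175·271
1 = 175·3919 − 1128·608
Hence 608⁻¹ ≡ -1128 ≡ 2791 (mod 3919).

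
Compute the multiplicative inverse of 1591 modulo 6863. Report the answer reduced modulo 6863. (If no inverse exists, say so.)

Run Euclid on (6863, 1591):
6863 = 4*1591 + 499
1591 = 3*499 + 94
499 = 5*94 + 29
94 = 3*29 + 7
29 = 4*7 + 1
7 = 7*1 + 0
Since gcd(1591, 6863) = 1, back-substitute to write 1 as a combination:
1 = 29 − 4·7
1 = −4·94 + 13·29
1 = 13·499 − 69·94
1 = −69·1591 + 220·499
1 = 220·6863 − 949·1591
Thus 1591·(-949) ≡ 1 (mod 6863); reducing, -949 mod 6863 = 5914.

5914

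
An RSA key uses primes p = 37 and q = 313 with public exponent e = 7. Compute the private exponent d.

φ(n) = (p−1)(q−1) = 36·312 = 11232.
Need d with 7·d ≡ 1 (mod 11232). Apply the extended Euclidean algorithm:
11232 = 1604·7 + 4
7 = 1·4 + 3
4 = 1·3 + 1
3 = 3·1 + 0
Back-substitute:
1 = 4 − 3
1 = −7 + 2·4
1 = 2·11232 − 3209·7
So 7·(-3209) ≡ 1 (mod 11232), hence d ≡ -3209 ≡ 8023 (mod 11232).

8023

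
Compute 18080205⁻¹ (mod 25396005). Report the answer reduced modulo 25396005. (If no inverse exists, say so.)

Euclidean algorithm on 25396005, 18080205:
25396005 = 1·18080205 + 7315800
18080205 = 2·7315800 + 3448605
7315800 = 2·3448605 + 418590
3448605 = 8·418590 + 99885
418590 = 4·99885 + 19050
99885 = 5·19050 + 4635
19050 = 4·4635 + 510
4635 = 9·510 + 45
510 = 11·45 + 15
45 = 3·15 + 0
The gcd is 15, not 1, hence no inverse exists.

no inverse exists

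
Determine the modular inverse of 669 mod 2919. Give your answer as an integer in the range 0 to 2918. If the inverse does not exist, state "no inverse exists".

no inverse exists

Compute gcd(669, 2919):
2919 = 4·669 + 243
669 = 2·243 + 183
243 = 1·183 + 60
183 = 3·60 + 3
60 = 20·3 + 0
gcd(669, 2919) = 3 ≠ 1, so 669 has no multiplicative inverse modulo 2919.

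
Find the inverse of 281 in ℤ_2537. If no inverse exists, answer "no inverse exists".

Apply the Euclidean algorithm to 2537 and 281:
2537 = 9*281 + 8
281 = 35*8 + 1
8 = 8*1 + 0
Since gcd(281, 2537) = 1, back-substitute to write 1 as a combination:
1 = 281 − 35·8
1 = −35·2537 + 316·281
So 281·316 ≡ 1 (mod 2537).

316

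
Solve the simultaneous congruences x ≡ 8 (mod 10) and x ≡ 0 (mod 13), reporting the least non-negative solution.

78

Write x = 8 + 10·k. Then 10·k ≡ 0 − 8 ≡ 5 (mod 13).
Need 10⁻¹ mod 13. Extended Euclid on (13, 10):
13 = 1*10 + 3
10 = 3*3 + 1
3 = 3*1 + 0
Back-substitute:
1 = 10 − 3·3
1 = −3·13 + 4·10
10⁻¹ ≡ 4 (mod 13), so k ≡ 4·5 ≡ 7 (mod 13).
x = 8 + 10·7 = 78.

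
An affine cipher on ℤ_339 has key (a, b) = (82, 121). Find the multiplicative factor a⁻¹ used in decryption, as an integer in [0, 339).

gcd(339, 82) by repeated division:
339 = 4*82 + 11
82 = 7*11 + 5
11 = 2*5 + 1
5 = 5*1 + 0
The gcd is 1. Working backward:
1 = 11 − 2·5
1 = −2·82 + 15·11
1 = 15·339 − 62·82
So 82·(-62) ≡ 1 (mod 339), and -62 ≡ 277 (mod 339).

277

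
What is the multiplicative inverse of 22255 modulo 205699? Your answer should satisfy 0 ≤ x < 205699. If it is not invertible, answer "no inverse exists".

157091

Extended Euclidean algorithm:
205699 = 9*22255 + 5404
22255 = 4*5404 + 639
5404 = 8*639 + 292
639 = 2*292 + 55
292 = 5*55 + 17
55 = 3*17 + 4
17 = 4*4 + 1
4 = 4*1 + 0
Since gcd(22255, 205699) = 1, back-substitute to write 1 as a combination:
1 = 17 − 4·4
1 = −4·55 + 13·17
1 = 13·292 − 69·55
1 = −69·639 + 151·292
1 = 151·5404 − 1277·639
1 = −1277·22255 + 5259·5404
1 = 5259·205699 − 48608·22255
Hence 22255⁻¹ ≡ -48608 ≡ 157091 (mod 205699).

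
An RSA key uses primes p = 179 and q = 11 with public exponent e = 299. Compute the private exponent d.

1399

φ(n) = (p−1)(q−1) = 178·10 = 1780.
Need d with 299·d ≡ 1 (mod 1780). Apply the extended Euclidean algorithm:
1780 = 5*299 + 285
299 = 1*285 + 14
285 = 20*14 + 5
14 = 2*5 + 4
5 = 1*4 + 1
4 = 4*1 + 0
Back-substitute:
1 = 5 − 4
1 = −14 + 3·5
1 = 3·285 − 61·14
1 = −61·299 + 64·285
1 = 64·1780 − 381·299
So 299·(-381) ≡ 1 (mod 1780), hence d ≡ -381 ≡ 1399 (mod 1780).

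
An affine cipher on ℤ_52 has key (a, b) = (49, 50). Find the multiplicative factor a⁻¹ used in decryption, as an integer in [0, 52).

17

Apply the Euclidean algorithm to 52 and 49:
52 = 1*49 + 3
49 = 16*3 + 1
3 = 3*1 + 0
The gcd is 1. Working backward:
1 = 49 − 16·3
1 = −16·52 + 17·49
So 49·17 ≡ 1 (mod 52).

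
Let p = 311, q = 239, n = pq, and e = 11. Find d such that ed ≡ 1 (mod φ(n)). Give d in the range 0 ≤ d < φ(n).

46951

φ(n) = (p−1)(q−1) = 310·238 = 73780.
Need d with 11·d ≡ 1 (mod 73780). Apply the extended Euclidean algorithm:
73780 = 6707×11 + 3
11 = 3×3 + 2
3 = 1×2 + 1
2 = 2×1 + 0
Back-substitute:
1 = 3 − 2
1 = −11 + 4·3
1 = 4·73780 − 26829·11
So 11·(-26829) ≡ 1 (mod 73780), hence d ≡ -26829 ≡ 46951 (mod 73780).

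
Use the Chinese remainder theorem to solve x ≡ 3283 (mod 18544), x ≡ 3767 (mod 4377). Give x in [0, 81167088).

Write x = 3283 + 18544·k. Then 18544·k ≡ 3767 − 3283 ≡ 484 (mod 4377).
Need 18544⁻¹ mod 4377. Extended Euclid on (4377, 1036):
4377 = 4×1036 + 233
1036 = 4×233 + 104
233 = 2×104 + 25
104 = 4×25 + 4
25 = 6×4 + 1
4 = 4×1 + 0
Back-substitute:
1 = 25 − 6·4
1 = −6·104 + 25·25
1 = 25·233 − 56·104
1 = −56·1036 + 249·233
1 = 249·4377 − 1052·1036
18544⁻¹ ≡ 3325 (mod 4377), so k ≡ 3325·484 ≡ 2941 (mod 4377).
x = 3283 + 18544·2941 = 54541187.

54541187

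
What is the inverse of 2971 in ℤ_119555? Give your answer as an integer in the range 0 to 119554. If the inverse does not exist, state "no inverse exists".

Apply the Euclidean algorithm to 119555 and 2971:
119555 = 40×2971 + 715
2971 = 4×715 + 111
715 = 6×111 + 49
111 = 2×49 + 13
49 = 3×13 + 10
13 = 1×10 + 3
10 = 3×3 + 1
3 = 3×1 + 0
The gcd is 1. Working backward:
1 = 10 − 3·3
1 = −3·13 + 4·10
1 = 4·49 − 15·13
1 = −15·111 + 34·49
1 = 34·715 − 219·111
1 = −219·2971 + 910·715
1 = 910·119555 − 36619·2971
Hence 2971⁻¹ ≡ -36619 ≡ 82936 (mod 119555).

82936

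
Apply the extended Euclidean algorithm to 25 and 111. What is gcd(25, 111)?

1

Euclidean algorithm:
111 = 4*25 + 11
25 = 2*11 + 3
11 = 3*3 + 2
3 = 1*2 + 1
2 = 2*1 + 0
gcd(25, 111) = 1.
Back-substituting:
1 = 3 − 2
1 = −11 + 4·3
1 = 4·25 − 9·11
1 = −9·111 + 40·25
So 1 = (-9)·111 + (40)·25.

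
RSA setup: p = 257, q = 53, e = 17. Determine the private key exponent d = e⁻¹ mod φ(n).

φ(n) = (p−1)(q−1) = 256·52 = 13312.
Need d with 17·d ≡ 1 (mod 13312). Apply the extended Euclidean algorithm:
13312 = 783·17 + 1
17 = 17·1 + 0
Back-substitute:
1 = 13312 − 783·17
So 17·(-783) ≡ 1 (mod 13312), hence d ≡ -783 ≡ 12529 (mod 13312).

12529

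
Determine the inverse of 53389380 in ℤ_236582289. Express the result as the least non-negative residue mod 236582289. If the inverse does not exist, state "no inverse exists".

Compute gcd(53389380, 236582289):
236582289 = 4×53389380 + 23024769
53389380 = 2×23024769 + 7339842
23024769 = 3×7339842 + 1005243
7339842 = 7×1005243 + 303141
1005243 = 3×303141 + 95820
303141 = 3×95820 + 15681
95820 = 6×15681 + 1734
15681 = 9×1734 + 75
1734 = 23×75 + 9
75 = 8×9 + 3
9 = 3×3 + 0
The gcd is 3, not 1, hence no inverse exists.

no inverse exists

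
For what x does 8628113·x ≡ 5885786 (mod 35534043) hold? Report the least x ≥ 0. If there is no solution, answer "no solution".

First find gcd(8628113, 35534043):
35534043 = 4*8628113 + 1021591
8628113 = 8*1021591 + 455385
1021591 = 2*455385 + 110821
455385 = 4*110821 + 12101
110821 = 9*12101 + 1912
12101 = 6*1912 + 629
1912 = 3*629 + 25
629 = 25*25 + 4
25 = 6*4 + 1
4 = 4*1 + 0
gcd = 1, so a unique solution mod 35534043 exists.
Back-substitute for the Bézout coefficients:
1 = 25 − 6·4
1 = −6·629 + 151·25
1 = 151·1912 − 459·629
1 = −459·12101 + 2905·1912
1 = 2905·110821 − 26604·12101
1 = −26604·455385 + 109321·110821
1 = 109321·1021591 − 245246·455385
1 = −245246·8628113 + 2071289·1021591
1 = 2071289·35534043 − 8530402·8628113
So 8628113·(-8530402) ≡ 1 (mod 35534043), giving 8628113⁻¹ ≡ 27003641.
x ≡ 8628113⁻¹·5885786 ≡ 27003641·5885786 ≡ 25197265 (mod 35534043).

25197265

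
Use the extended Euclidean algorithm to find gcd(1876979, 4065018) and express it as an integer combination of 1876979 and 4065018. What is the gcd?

Repeated division:
4065018 = 2*1876979 + 311060
1876979 = 6*311060 + 10619
311060 = 29*10619 + 3109
10619 = 3*3109 + 1292
3109 = 2*1292 + 525
1292 = 2*525 + 242
525 = 2*242 + 41
242 = 5*41 + 37
41 = 1*37 + 4
37 = 9*4 + 1
4 = 4*1 + 0
gcd(1876979, 4065018) = 1.
Back-substituting:
1 = 37 − 9·4
1 = −9·41 + 10·37
1 = 10·242 − 59·41
1 = −59·525 + 128·242
1 = 128·1292 − 315·525
1 = −315·3109 + 758·1292
1 = 758·10619 − 2589·3109
1 = −2589·311060 + 75839·10619
1 = 75839·1876979 − 457623·311060
1 = −457623·4065018 + 991085·1876979
So 1 = (-457623)·4065018 + (991085)·1876979.

1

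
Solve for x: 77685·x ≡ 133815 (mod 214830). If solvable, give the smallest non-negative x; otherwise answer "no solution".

First find gcd(77685, 214830):
214830 = 2·77685 + 59460
77685 = 1·59460 + 18225
59460 = 3·18225 + 4785
18225 = 3·4785 + 3870
4785 = 1·3870 + 915
3870 = 4·915 + 210
915 = 4·210 + 75
210 = 2·75 + 60
75 = 1·60 + 15
60 = 4·15 + 0
gcd = 15 and 15 | 133815, so solutions exist. Divide through by 15: 5179x ≡ 8921 (mod 14322).
Now find 5179⁻¹ mod 14322:
14322 = 2*5179 + 3964
5179 = 1*3964 + 1215
3964 = 3*1215 + 319
1215 = 3*319 + 258
319 = 1*258 + 61
258 = 4*61 + 14
61 = 4*14 + 5
14 = 2*5 + 4
5 = 1*4 + 1
4 = 4*1 + 0
Back-substitute:
1 = 5 − 4
1 = −14 + 3·5
1 = 3·61 − 13·14
1 = −13·258 + 55·61
1 = 55·319 − 68·258
1 = −68·1215 + 259·319
1 = 259·3964 − 845·1215
1 = −845·5179 + 1104·3964
1 = 1104·14322 − 3053·5179
So 5179·(-3053) ≡ 1 (mod 14322), i.e. 5179⁻¹ ≡ 11269.
Then x ≡ 11269·8921 ≡ 4631 (mod 14322); the smallest non-negative solution is x = 4631.

4631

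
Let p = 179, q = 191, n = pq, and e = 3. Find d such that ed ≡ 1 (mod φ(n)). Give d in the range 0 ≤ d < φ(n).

φ(n) = (p−1)(q−1) = 178·190 = 33820.
Need d with 3·d ≡ 1 (mod 33820). Apply the extended Euclidean algorithm:
33820 = 11273·3 + 1
3 = 3·1 + 0
Back-substitute:
1 = 33820 − 11273·3
So 3·(-11273) ≡ 1 (mod 33820), hence d ≡ -11273 ≡ 22547 (mod 33820).

22547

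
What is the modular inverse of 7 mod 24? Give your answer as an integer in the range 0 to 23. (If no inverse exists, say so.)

Run Euclid on (24, 7):
24 = 3×7 + 3
7 = 2×3 + 1
3 = 3×1 + 0
The gcd is 1. Working backward:
1 = 7 − 2·3
1 = −2·24 + 7·7
So 7·7 ≡ 1 (mod 24).

7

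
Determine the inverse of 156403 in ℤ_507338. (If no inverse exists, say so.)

no inverse exists

Compute gcd(156403, 507338):
507338 = 3*156403 + 38129
156403 = 4*38129 + 3887
38129 = 9*3887 + 3146
3887 = 1*3146 + 741
3146 = 4*741 + 182
741 = 4*182 + 13
182 = 14*13 + 0
The gcd is 13, not 1, hence no inverse exists.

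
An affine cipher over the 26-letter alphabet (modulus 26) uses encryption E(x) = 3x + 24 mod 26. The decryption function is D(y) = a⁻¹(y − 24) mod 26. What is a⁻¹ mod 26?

Apply the Euclidean algorithm to 26 and 3:
26 = 8*3 + 2
3 = 1*2 + 1
2 = 2*1 + 0
Since gcd(3, 26) = 1, back-substitute to write 1 as a combination:
1 = 3 − 2
1 = −26 + 9·3
So 3·9 ≡ 1 (mod 26).

9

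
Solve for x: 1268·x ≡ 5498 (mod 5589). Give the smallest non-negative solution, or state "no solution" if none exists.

4033

First find gcd(1268, 5589):
5589 = 4·1268 + 517
1268 = 2·517 + 234
517 = 2·234 + 49
234 = 4·49 + 38
49 = 1·38 + 11
38 = 3·11 + 5
11 = 2·5 + 1
5 = 5·1 + 0
gcd = 1, so a unique solution mod 5589 exists.
Back-substitute for the Bézout coefficients:
1 = 11 − 2·5
1 = −2·38 + 7·11
1 = 7·49 − 9·38
1 = −9·234 + 43·49
1 = 43·517 − 95·234
1 = −95·1268 + 233·517
1 = 233·5589 − 1027·1268
So 1268·(-1027) ≡ 1 (mod 5589), giving 1268⁻¹ ≡ 4562.
x ≡ 1268⁻¹·5498 ≡ 4562·5498 ≡ 4033 (mod 5589).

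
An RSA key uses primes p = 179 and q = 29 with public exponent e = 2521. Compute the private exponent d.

1289

φ(n) = (p−1)(q−1) = 178·28 = 4984.
Need d with 2521·d ≡ 1 (mod 4984). Apply the extended Euclidean algorithm:
4984 = 1*2521 + 2463
2521 = 1*2463 + 58
2463 = 42*58 + 27
58 = 2*27 + 4
27 = 6*4 + 3
4 = 1*3 + 1
3 = 3*1 + 0
Back-substitute:
1 = 4 − 3
1 = −27 + 7·4
1 = 7·58 − 15·27
1 = −15·2463 + 637·58
1 = 637·2521 − 652·2463
1 = −652·4984 + 1289·2521
So 2521·1289 ≡ 1 (mod 4984), hence d = 1289.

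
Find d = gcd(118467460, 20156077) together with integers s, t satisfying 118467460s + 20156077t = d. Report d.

1

Euclidean algorithm:
118467460 = 5*20156077 + 17687075
20156077 = 1*17687075 + 2469002
17687075 = 7*2469002 + 404061
2469002 = 6*404061 + 44636
404061 = 9*44636 + 2337
44636 = 19*2337 + 233
2337 = 10*233 + 7
233 = 33*7 + 2
7 = 3*2 + 1
2 = 2*1 + 0
gcd(118467460, 20156077) = 1.
Working backward:
1 = 7 − 3·2
1 = −3·233 + 100·7
1 = 100·2337 − 1003·233
1 = −1003·44636 + 19157·2337
1 = 19157·404061 − 173416·44636
1 = −173416·2469002 + 1059653·404061
1 = 1059653·17687075 − 7590987·2469002
1 = −7590987·20156077 + 8650640·17687075
1 = 8650640·118467460 − 50844187·20156077
So 1 = (8650640)·118467460 + (-50844187)·20156077.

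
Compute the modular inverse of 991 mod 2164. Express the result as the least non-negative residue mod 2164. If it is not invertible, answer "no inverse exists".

107

Run Euclid on (2164, 991):
2164 = 2·991 + 182
991 = 5·182 + 81
182 = 2·81 + 20
81 = 4·20 + 1
20 = 20·1 + 0
The gcd is 1. Working backward:
1 = 81 − 4·20
1 = −4·182 + 9·81
1 = 9·991 − 49·182
1 = −49·2164 + 107·991
So 991·107 ≡ 1 (mod 2164).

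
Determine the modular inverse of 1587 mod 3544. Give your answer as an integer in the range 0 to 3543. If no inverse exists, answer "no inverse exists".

795

Apply the Euclidean algorithm to 3544 and 1587:
3544 = 2×1587 + 370
1587 = 4×370 + 107
370 = 3×107 + 49
107 = 2×49 + 9
49 = 5×9 + 4
9 = 2×4 + 1
4 = 4×1 + 0
gcd = 1, so the inverse exists. Back-substitute:
1 = 9 − 2·4
1 = −2·49 + 11·9
1 = 11·107 − 24·49
1 = −24·370 + 83·107
1 = 83·1587 − 356·370
1 = −356·3544 + 795·1587
So 1587·795 ≡ 1 (mod 3544).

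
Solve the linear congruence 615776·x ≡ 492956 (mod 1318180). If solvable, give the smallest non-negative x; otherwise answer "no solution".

131201

First find gcd(615776, 1318180):
1318180 = 2*615776 + 86628
615776 = 7*86628 + 9380
86628 = 9*9380 + 2208
9380 = 4*2208 + 548
2208 = 4*548 + 16
548 = 34*16 + 4
16 = 4*4 + 0
gcd = 4 and 4 | 492956, so solutions exist. Divide through by 4: 153944x ≡ 123239 (mod 329545).
Now find 153944⁻¹ mod 329545:
329545 = 2*153944 + 21657
153944 = 7*21657 + 2345
21657 = 9*2345 + 552
2345 = 4*552 + 137
552 = 4*137 + 4
137 = 34*4 + 1
4 = 4*1 + 0
Back-substitute:
1 = 137 − 34·4
1 = −34·552 + 137·137
1 = 137·2345 − 582·552
1 = −582·21657 + 5375·2345
1 = 5375·153944 − 38207·21657
1 = −38207·329545 + 81789·153944
So 153944⁻¹ ≡ 81789 (mod 329545).
Then x ≡ 81789·123239 ≡ 131201 (mod 329545); the smallest non-negative solution is x = 131201.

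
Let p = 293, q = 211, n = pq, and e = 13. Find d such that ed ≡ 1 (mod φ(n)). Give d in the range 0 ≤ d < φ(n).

4717

φ(n) = (p−1)(q−1) = 292·210 = 61320.
Need d with 13·d ≡ 1 (mod 61320). Apply the extended Euclidean algorithm:
61320 = 4716·13 + 12
13 = 1·12 + 1
12 = 12·1 + 0
Back-substitute:
1 = 13 − 12
1 = −61320 + 4717·13
So 13·4717 ≡ 1 (mod 61320), hence d = 4717.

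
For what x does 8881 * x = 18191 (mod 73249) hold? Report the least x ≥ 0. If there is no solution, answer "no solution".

First find gcd(8881, 73249):
73249 = 8·8881 + 2201
8881 = 4·2201 + 77
2201 = 28·77 + 45
77 = 1·45 + 32
45 = 1·32 + 13
32 = 2·13 + 6
13 = 2·6 + 1
6 = 6·1 + 0
gcd = 1, so a unique solution mod 73249 exists.
Back-substitute for the Bézout coefficients:
1 = 13 − 2·6
1 = −2·32 + 5·13
1 = 5·45 − 7·32
1 = −7·77 + 12·45
1 = 12·2201 − 343·77
1 = −343·8881 + 1384·2201
1 = 1384·73249 − 11415·8881
So 8881·(-11415) ≡ 1 (mod 73249), giving 8881⁻¹ ≡ 61834.
x ≡ 8881⁻¹·18191 ≡ 61834·18191 ≡ 10650 (mod 73249).

10650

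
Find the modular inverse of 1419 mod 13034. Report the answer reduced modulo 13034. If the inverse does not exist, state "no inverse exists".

gcd(13034, 1419) by repeated division:
13034 = 9*1419 + 263
1419 = 5*263 + 104
263 = 2*104 + 55
104 = 1*55 + 49
55 = 1*49 + 6
49 = 8*6 + 1
6 = 6*1 + 0
The gcd is 1. Working backward:
1 = 49 − 8·6
1 = −8·55 + 9·49
1 = 9·104 − 17·55
1 = −17·263 + 43·104
1 = 43·1419 − 232·263
1 = −232·13034 + 2131·1419
So 1419·2131 ≡ 1 (mod 13034).

2131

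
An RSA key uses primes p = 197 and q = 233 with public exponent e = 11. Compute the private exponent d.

24803

φ(n) = (p−1)(q−1) = 196·232 = 45472.
Need d with 11·d ≡ 1 (mod 45472). Apply the extended Euclidean algorithm:
45472 = 4133*11 + 9
11 = 1*9 + 2
9 = 4*2 + 1
2 = 2*1 + 0
Back-substitute:
1 = 9 − 4·2
1 = −4·11 + 5·9
1 = 5·45472 − 20669·11
So 11·(-20669) ≡ 1 (mod 45472), hence d ≡ -20669 ≡ 24803 (mod 45472).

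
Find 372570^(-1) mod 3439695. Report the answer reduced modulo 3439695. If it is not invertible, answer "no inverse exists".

no inverse exists

Compute gcd(372570, 3439695):
3439695 = 9·372570 + 86565
372570 = 4·86565 + 26310
86565 = 3·26310 + 7635
26310 = 3·7635 + 3405
7635 = 2·3405 + 825
3405 = 4·825 + 105
825 = 7·105 + 90
105 = 1·90 + 15
90 = 6·15 + 0
The gcd is 15, not 1, hence no inverse exists.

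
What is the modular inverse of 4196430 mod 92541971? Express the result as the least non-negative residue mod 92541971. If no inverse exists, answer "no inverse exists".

Run Euclid on (92541971, 4196430):
92541971 = 22×4196430 + 220511
4196430 = 19×220511 + 6721
220511 = 32×6721 + 5439
6721 = 1×5439 + 1282
5439 = 4×1282 + 311
1282 = 4×311 + 38
311 = 8×38 + 7
38 = 5×7 + 3
7 = 2×3 + 1
3 = 3×1 + 0
gcd = 1, so the inverse exists. Back-substitute:
1 = 7 − 2·3
1 = −2·38 + 11·7
1 = 11·311 − 90·38
1 = −90·1282 + 371·311
1 = 371·5439 − 1574·1282
1 = −1574·6721 + 1945·5439
1 = 1945·220511 − 63814·6721
1 = −63814·4196430 + 1214411·220511
1 = 1214411·92541971 − 26780856·4196430
Hence 4196430⁻¹ ≡ -26780856 ≡ 65761115 (mod 92541971).

65761115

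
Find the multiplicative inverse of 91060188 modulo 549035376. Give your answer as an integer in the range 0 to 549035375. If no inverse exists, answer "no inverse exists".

no inverse exists

Compute gcd(91060188, 549035376):
549035376 = 6×91060188 + 2674248
91060188 = 34×2674248 + 135756
2674248 = 19×135756 + 94884
135756 = 1×94884 + 40872
94884 = 2×40872 + 13140
40872 = 3×13140 + 1452
13140 = 9×1452 + 72
1452 = 20×72 + 12
72 = 6×12 + 0
Since gcd = 12 > 1, 91060188 is not a unit mod 549035376.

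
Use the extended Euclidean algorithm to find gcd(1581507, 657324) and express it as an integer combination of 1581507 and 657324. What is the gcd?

9

Apply Euclid's algorithm to 1581507 and 657324:
1581507 = 2×657324 + 266859
657324 = 2×266859 + 123606
266859 = 2×123606 + 19647
123606 = 6×19647 + 5724
19647 = 3×5724 + 2475
5724 = 2×2475 + 774
2475 = 3×774 + 153
774 = 5×153 + 9
153 = 17×9 + 0
gcd(1581507, 657324) = 9.
Back-substituting:
9 = 774 − 5·153
9 = −5·2475 + 16·774
9 = 16·5724 − 37·2475
9 = −37·19647 + 127·5724
9 = 127·123606 − 799·19647
9 = −799·266859 + 1725·123606
9 = 1725·657324 − 4249·266859
9 = −4249·1581507 + 10223·657324
So 9 = (-4249)·1581507 + (10223)·657324.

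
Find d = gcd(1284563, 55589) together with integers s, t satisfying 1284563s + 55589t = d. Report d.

Apply Euclid's algorithm to 1284563 and 55589:
1284563 = 23×55589 + 6016
55589 = 9×6016 + 1445
6016 = 4×1445 + 236
1445 = 6×236 + 29
236 = 8×29 + 4
29 = 7×4 + 1
4 = 4×1 + 0
gcd(1284563, 55589) = 1.
Working backward:
1 = 29 − 7·4
1 = −7·236 + 57·29
1 = 57·1445 − 349·236
1 = −349·6016 + 1453·1445
1 = 1453·55589 − 13426·6016
1 = −13426·1284563 + 310251·55589
So 1 = (-13426)·1284563 + (310251)·55589.

1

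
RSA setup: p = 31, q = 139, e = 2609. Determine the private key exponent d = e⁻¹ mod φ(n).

1709

φ(n) = (p−1)(q−1) = 30·138 = 4140.
Need d with 2609·d ≡ 1 (mod 4140). Apply the extended Euclidean algorithm:
4140 = 1×2609 + 1531
2609 = 1×1531 + 1078
1531 = 1×1078 + 453
1078 = 2×453 + 172
453 = 2×172 + 109
172 = 1×109 + 63
109 = 1×63 + 46
63 = 1×46 + 17
46 = 2×17 + 12
17 = 1×12 + 5
12 = 2×5 + 2
5 = 2×2 + 1
2 = 2×1 + 0
Back-substitute:
1 = 5 − 2·2
1 = −2·12 + 5·5
1 = 5·17 − 7·12
1 = −7·46 + 19·17
1 = 19·63 − 26·46
1 = −26·109 + 45·63
1 = 45·172 − 71·109
1 = −71·453 + 187·172
1 = 187·1078 − 445·453
1 = −445·1531 + 632·1078
1 = 632·2609 − 1077·1531
1 = −1077·4140 + 1709·2609
So 2609·1709 ≡ 1 (mod 4140), hence d = 1709.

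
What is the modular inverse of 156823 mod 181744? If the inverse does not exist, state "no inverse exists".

42167

Run Euclid on (181744, 156823):
181744 = 1*156823 + 24921
156823 = 6*24921 + 7297
24921 = 3*7297 + 3030
7297 = 2*3030 + 1237
3030 = 2*1237 + 556
1237 = 2*556 + 125
556 = 4*125 + 56
125 = 2*56 + 13
56 = 4*13 + 4
13 = 3*4 + 1
4 = 4*1 + 0
Since gcd(156823, 181744) = 1, back-substitute to write 1 as a combination:
1 = 13 − 3·4
1 = −3·56 + 13·13
1 = 13·125 − 29·56
1 = −29·556 + 129·125
1 = 129·1237 − 287·556
1 = −287·3030 + 703·1237
1 = 703·7297 − 1693·3030
1 = −1693·24921 + 5782·7297
1 = 5782·156823 − 36385·24921
1 = −36385·181744 + 42167·156823
So 156823·42167 ≡ 1 (mod 181744).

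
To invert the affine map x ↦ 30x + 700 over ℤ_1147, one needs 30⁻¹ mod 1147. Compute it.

Run Euclid on (1147, 30):
1147 = 38·30 + 7
30 = 4·7 + 2
7 = 3·2 + 1
2 = 2·1 + 0
Since gcd(30, 1147) = 1, back-substitute to write 1 as a combination:
1 = 7 − 3·2
1 = −3·30 + 13·7
1 = 13·1147 − 497·30
Thus 30·(-497) ≡ 1 (mod 1147); reducing, -497 mod 1147 = 650.

650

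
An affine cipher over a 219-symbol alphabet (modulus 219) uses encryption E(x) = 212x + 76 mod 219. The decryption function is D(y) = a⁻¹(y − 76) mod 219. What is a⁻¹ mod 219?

Run Euclid on (219, 212):
219 = 1×212 + 7
212 = 30×7 + 2
7 = 3×2 + 1
2 = 2×1 + 0
gcd = 1, so the inverse exists. Back-substitute:
1 = 7 − 3·2
1 = −3·212 + 91·7
1 = 91·219 − 94·212
Thus 212·(-94) ≡ 1 (mod 219); reducing, -94 mod 219 = 125.

125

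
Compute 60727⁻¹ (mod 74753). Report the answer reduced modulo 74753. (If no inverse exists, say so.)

39519

Extended Euclidean algorithm:
74753 = 1*60727 + 14026
60727 = 4*14026 + 4623
14026 = 3*4623 + 157
4623 = 29*157 + 70
157 = 2*70 + 17
70 = 4*17 + 2
17 = 8*2 + 1
2 = 2*1 + 0
gcd = 1, so the inverse exists. Back-substitute:
1 = 17 − 8·2
1 = −8·70 + 33·17
1 = 33·157 − 74·70
1 = −74·4623 + 2179·157
1 = 2179·14026 − 6611·4623
1 = −6611·60727 + 28623·14026
1 = 28623·74753 − 35234·60727
Thus 60727·(-35234) ≡ 1 (mod 74753); reducing, -35234 mod 74753 = 39519.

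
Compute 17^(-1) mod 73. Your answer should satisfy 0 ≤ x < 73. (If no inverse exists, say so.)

Run Euclid on (73, 17):
73 = 4×17 + 5
17 = 3×5 + 2
5 = 2×2 + 1
2 = 2×1 + 0
gcd = 1, so the inverse exists. Back-substitute:
1 = 5 − 2·2
1 = −2·17 + 7·5
1 = 7·73 − 30·17
Hence 17⁻¹ ≡ -30 ≡ 43 (mod 73).

43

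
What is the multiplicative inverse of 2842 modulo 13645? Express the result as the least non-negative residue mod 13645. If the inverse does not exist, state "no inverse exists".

Extended Euclidean algorithm:
13645 = 4×2842 + 2277
2842 = 1×2277 + 565
2277 = 4×565 + 17
565 = 33×17 + 4
17 = 4×4 + 1
4 = 4×1 + 0
The gcd is 1. Working backward:
1 = 17 − 4·4
1 = −4·565 + 133·17
1 = 133·2277 − 536·565
1 = −536·2842 + 669·2277
1 = 669·13645 − 3212·2842
Thus 2842·(-3212) ≡ 1 (mod 13645); reducing, -3212 mod 13645 = 10433.

10433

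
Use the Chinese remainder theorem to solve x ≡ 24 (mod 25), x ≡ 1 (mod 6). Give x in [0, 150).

Write x = 24 + 25·k. Then 25·k ≡ 1 − 24 ≡ 1 (mod 6).
Need 25⁻¹ mod 6. Extended Euclid on (6, 1):
6 = 6*1 + 0
25⁻¹ ≡ 1 (mod 6), so k ≡ 1·1 ≡ 1 (mod 6).
x = 24 + 25·1 = 49.

49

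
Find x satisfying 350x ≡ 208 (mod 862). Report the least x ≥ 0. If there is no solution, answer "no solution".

40

First find gcd(350, 862):
862 = 2·350 + 162
350 = 2·162 + 26
162 = 6·26 + 6
26 = 4·6 + 2
6 = 3·2 + 0
gcd = 2 and 2 | 208, so solutions exist. Divide through by 2: 175x ≡ 104 (mod 431).
Now find 175⁻¹ mod 431:
431 = 2×175 + 81
175 = 2×81 + 13
81 = 6×13 + 3
13 = 4×3 + 1
3 = 3×1 + 0
Back-substitute:
1 = 13 − 4·3
1 = −4·81 + 25·13
1 = 25·175 − 54·81
1 = −54·431 + 133·175
So 175⁻¹ ≡ 133 (mod 431).
Then x ≡ 133·104 ≡ 40 (mod 431); the smallest non-negative solution is x = 40.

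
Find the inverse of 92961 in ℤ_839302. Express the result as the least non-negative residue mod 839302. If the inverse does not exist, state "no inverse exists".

277131

gcd(839302, 92961) by repeated division:
839302 = 9*92961 + 2653
92961 = 35*2653 + 106
2653 = 25*106 + 3
106 = 35*3 + 1
3 = 3*1 + 0
The gcd is 1. Working backward:
1 = 106 − 35·3
1 = −35·2653 + 876·106
1 = 876·92961 − 30695·2653
1 = −30695·839302 + 277131·92961
So 92961·277131 ≡ 1 (mod 839302).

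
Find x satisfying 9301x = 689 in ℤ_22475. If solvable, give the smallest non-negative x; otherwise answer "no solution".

3789

First find gcd(9301, 22475):
22475 = 2·9301 + 3873
9301 = 2·3873 + 1555
3873 = 2·1555 + 763
1555 = 2·763 + 29
763 = 26·29 + 9
29 = 3·9 + 2
9 = 4·2 + 1
2 = 2·1 + 0
gcd = 1, so a unique solution mod 22475 exists.
Back-substitute for the Bézout coefficients:
1 = 9 − 4·2
1 = −4·29 + 13·9
1 = 13·763 − 342·29
1 = −342·1555 + 697·763
1 = 697·3873 − 1736·1555
1 = −1736·9301 + 4169·3873
1 = 4169·22475 − 10074·9301
So 9301·(-10074) ≡ 1 (mod 22475), giving 9301⁻¹ ≡ 12401.
x ≡ 9301⁻¹·689 ≡ 12401·689 ≡ 3789 (mod 22475).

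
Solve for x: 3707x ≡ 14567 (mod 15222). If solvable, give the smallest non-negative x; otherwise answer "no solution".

First find gcd(3707, 15222):
15222 = 4·3707 + 394
3707 = 9·394 + 161
394 = 2·161 + 72
161 = 2·72 + 17
72 = 4·17 + 4
17 = 4·4 + 1
4 = 4·1 + 0
gcd = 1, so a unique solution mod 15222 exists.
Back-substitute for the Bézout coefficients:
1 = 17 − 4·4
1 = −4·72 + 17·17
1 = 17·161 − 38·72
1 = −38·394 + 93·161
1 = 93·3707 − 875·394
1 = −875·15222 + 3593·3707
So 3707·(3593) ≡ 1 (mod 15222), giving 3707⁻¹ ≡ 3593.
x ≡ 3707⁻¹·14567 ≡ 3593·14567 ≡ 5995 (mod 15222).

5995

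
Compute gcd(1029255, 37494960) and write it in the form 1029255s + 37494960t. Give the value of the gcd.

Repeated division:
37494960 = 36*1029255 + 441780
1029255 = 2*441780 + 145695
441780 = 3*145695 + 4695
145695 = 31*4695 + 150
4695 = 31*150 + 45
150 = 3*45 + 15
45 = 3*15 + 0
gcd(1029255, 37494960) = 15.
Back-substituting:
15 = 150 − 3·45
15 = −3·4695 + 94·150
15 = 94·145695 − 2917·4695
15 = −2917·441780 + 8845·145695
15 = 8845·1029255 − 20607·441780
15 = −20607·37494960 + 750697·1029255
So 15 = (-20607)·37494960 + (750697)·1029255.

15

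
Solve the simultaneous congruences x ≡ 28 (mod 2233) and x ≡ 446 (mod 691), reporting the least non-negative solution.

Write x = 28 + 2233·k. Then 2233·k ≡ 446 − 28 ≡ 418 (mod 691).
Need 2233⁻¹ mod 691. Extended Euclid on (691, 160):
691 = 4*160 + 51
160 = 3*51 + 7
51 = 7*7 + 2
7 = 3*2 + 1
2 = 2*1 + 0
Back-substitute:
1 = 7 − 3·2
1 = −3·51 + 22·7
1 = 22·160 − 69·51
1 = −69·691 + 298·160
2233⁻¹ ≡ 298 (mod 691), so k ≡ 298·418 ≡ 184 (mod 691).
x = 28 + 2233·184 = 410900.

410900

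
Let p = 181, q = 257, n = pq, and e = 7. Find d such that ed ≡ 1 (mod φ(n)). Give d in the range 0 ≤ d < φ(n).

φ(n) = (p−1)(q−1) = 180·256 = 46080.
Need d with 7·d ≡ 1 (mod 46080). Apply the extended Euclidean algorithm:
46080 = 6582*7 + 6
7 = 1*6 + 1
6 = 6*1 + 0
Back-substitute:
1 = 7 − 6
1 = −46080 + 6583·7
So 7·6583 ≡ 1 (mod 46080), hence d = 6583.

6583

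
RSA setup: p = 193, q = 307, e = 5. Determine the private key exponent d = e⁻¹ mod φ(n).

23501

φ(n) = (p−1)(q−1) = 192·306 = 58752.
Need d with 5·d ≡ 1 (mod 58752). Apply the extended Euclidean algorithm:
58752 = 11750×5 + 2
5 = 2×2 + 1
2 = 2×1 + 0
Back-substitute:
1 = 5 − 2·2
1 = −2·58752 + 23501·5
So 5·23501 ≡ 1 (mod 58752), hence d = 23501.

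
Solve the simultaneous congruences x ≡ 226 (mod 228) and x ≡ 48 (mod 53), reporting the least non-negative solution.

Write x = 226 + 228·k. Then 228·k ≡ 48 − 226 ≡ 34 (mod 53).
Need 228⁻¹ mod 53. Extended Euclid on (53, 16):
53 = 3*16 + 5
16 = 3*5 + 1
5 = 5*1 + 0
Back-substitute:
1 = 16 − 3·5
1 = −3·53 + 10·16
228⁻¹ ≡ 10 (mod 53), so k ≡ 10·34 ≡ 22 (mod 53).
x = 226 + 228·22 = 5242.

5242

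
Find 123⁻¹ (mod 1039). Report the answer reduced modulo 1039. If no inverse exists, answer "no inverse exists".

Run Euclid on (1039, 123):
1039 = 8×123 + 55
123 = 2×55 + 13
55 = 4×13 + 3
13 = 4×3 + 1
3 = 3×1 + 0
Since gcd(123, 1039) = 1, back-substitute to write 1 as a combination:
1 = 13 − 4·3
1 = −4·55 + 17·13
1 = 17·123 − 38·55
1 = −38·1039 + 321·123
So 123·321 ≡ 1 (mod 1039).

321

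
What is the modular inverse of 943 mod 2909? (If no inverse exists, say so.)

Run Euclid on (2909, 943):
2909 = 3·943 + 80
943 = 11·80 + 63
80 = 1·63 + 17
63 = 3·17 + 12
17 = 1·12 + 5
12 = 2·5 + 2
5 = 2·2 + 1
2 = 2·1 + 0
Since gcd(943, 2909) = 1, back-substitute to write 1 as a combination:
1 = 5 − 2·2
1 = −2·12 + 5·5
1 = 5·17 − 7·12
1 = −7·63 + 26·17
1 = 26·80 − 33·63
1 = −33·943 + 389·80
1 = 389·2909 − 1200·943
So 943·(-1200) ≡ 1 (mod 2909), and -1200 ≡ 1709 (mod 2909).

1709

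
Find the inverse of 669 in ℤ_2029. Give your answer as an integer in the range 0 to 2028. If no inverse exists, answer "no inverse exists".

gcd(2029, 669) by repeated division:
2029 = 3×669 + 22
669 = 30×22 + 9
22 = 2×9 + 4
9 = 2×4 + 1
4 = 4×1 + 0
The gcd is 1. Working backward:
1 = 9 − 2·4
1 = −2·22 + 5·9
1 = 5·669 − 152·22
1 = −152·2029 + 461·669
So 669·461 ≡ 1 (mod 2029).

461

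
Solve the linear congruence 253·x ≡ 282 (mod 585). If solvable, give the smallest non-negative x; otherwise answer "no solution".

First find gcd(253, 585):
585 = 2*253 + 79
253 = 3*79 + 16
79 = 4*16 + 15
16 = 1*15 + 1
15 = 15*1 + 0
gcd = 1, so a unique solution mod 585 exists.
Back-substitute for the Bézout coefficients:
1 = 16 − 15
1 = −79 + 5·16
1 = 5·253 − 16·79
1 = −16·585 + 37·253
So 253·(37) ≡ 1 (mod 585), giving 253⁻¹ ≡ 37.
x ≡ 253⁻¹·282 ≡ 37·282 ≡ 489 (mod 585).

489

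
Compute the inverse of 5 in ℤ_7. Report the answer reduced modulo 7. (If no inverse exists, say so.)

3

gcd(7, 5) by repeated division:
7 = 1×5 + 2
5 = 2×2 + 1
2 = 2×1 + 0
Since gcd(5, 7) = 1, back-substitute to write 1 as a combination:
1 = 5 − 2·2
1 = −2·7 + 3·5
So 5·3 ≡ 1 (mod 7).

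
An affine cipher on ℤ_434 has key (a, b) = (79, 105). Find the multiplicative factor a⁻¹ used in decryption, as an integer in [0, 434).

Run Euclid on (434, 79):
434 = 5×79 + 39
79 = 2×39 + 1
39 = 39×1 + 0
The gcd is 1. Working backward:
1 = 79 − 2·39
1 = −2·434 + 11·79
So 79·11 ≡ 1 (mod 434).

11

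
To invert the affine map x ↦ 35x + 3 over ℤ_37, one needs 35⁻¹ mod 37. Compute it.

gcd(37, 35) by repeated division:
37 = 1*35 + 2
35 = 17*2 + 1
2 = 2*1 + 0
gcd = 1, so the inverse exists. Back-substitute:
1 = 35 − 17·2
1 = −17·37 + 18·35
So 35·18 ≡ 1 (mod 37).

18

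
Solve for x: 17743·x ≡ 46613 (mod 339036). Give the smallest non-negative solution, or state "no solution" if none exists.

227447

First find gcd(17743, 339036):
339036 = 19×17743 + 1919
17743 = 9×1919 + 472
1919 = 4×472 + 31
472 = 15×31 + 7
31 = 4×7 + 3
7 = 2×3 + 1
3 = 3×1 + 0
gcd = 1, so a unique solution mod 339036 exists.
Back-substitute for the Bézout coefficients:
1 = 7 − 2·3
1 = −2·31 + 9·7
1 = 9·472 − 137·31
1 = −137·1919 + 557·472
1 = 557·17743 − 5150·1919
1 = −5150·339036 + 98407·17743
So 17743·(98407) ≡ 1 (mod 339036), giving 17743⁻¹ ≡ 98407.
x ≡ 17743⁻¹·46613 ≡ 98407·46613 ≡ 227447 (mod 339036).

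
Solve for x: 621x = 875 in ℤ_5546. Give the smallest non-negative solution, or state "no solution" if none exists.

First find gcd(621, 5546):
5546 = 8·621 + 578
621 = 1·578 + 43
578 = 13·43 + 19
43 = 2·19 + 5
19 = 3·5 + 4
5 = 1·4 + 1
4 = 4·1 + 0
gcd = 1, so a unique solution mod 5546 exists.
Back-substitute for the Bézout coefficients:
1 = 5 − 4
1 = −19 + 4·5
1 = 4·43 − 9·19
1 = −9·578 + 121·43
1 = 121·621 − 130·578
1 = −130·5546 + 1161·621
So 621·(1161) ≡ 1 (mod 5546), giving 621⁻¹ ≡ 1161.
x ≡ 621⁻¹·875 ≡ 1161·875 ≡ 957 (mod 5546).

957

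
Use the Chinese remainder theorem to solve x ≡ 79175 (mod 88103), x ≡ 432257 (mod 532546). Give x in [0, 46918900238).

Write x = 79175 + 88103·k. Then 88103·k ≡ 432257 − 79175 ≡ 353082 (mod 532546).
Need 88103⁻¹ mod 532546. Extended Euclid on (532546, 88103):
532546 = 6*88103 + 3928
88103 = 22*3928 + 1687
3928 = 2*1687 + 554
1687 = 3*554 + 25
554 = 22*25 + 4
25 = 6*4 + 1
4 = 4*1 + 0
Back-substitute:
1 = 25 − 6·4
1 = −6·554 + 133·25
1 = 133·1687 − 405·554
1 = −405·3928 + 943·1687
1 = 943·88103 − 21151·3928
1 = −21151·532546 + 127849·88103
88103⁻¹ ≡ 127849 (mod 532546), so k ≡ 127849·353082 ≡ 451474 (mod 532546).
x = 79175 + 88103·451474 = 39776292997.

39776292997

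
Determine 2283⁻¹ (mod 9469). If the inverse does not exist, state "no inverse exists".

6603

Apply the Euclidean algorithm to 9469 and 2283:
9469 = 4×2283 + 337
2283 = 6×337 + 261
337 = 1×261 + 76
261 = 3×76 + 33
76 = 2×33 + 10
33 = 3×10 + 3
10 = 3×3 + 1
3 = 3×1 + 0
The gcd is 1. Working backward:
1 = 10 − 3·3
1 = −3·33 + 10·10
1 = 10·76 − 23·33
1 = −23·261 + 79·76
1 = 79·337 − 102·261
1 = −102·2283 + 691·337
1 = 691·9469 − 2866·2283
Hence 2283⁻¹ ≡ -2866 ≡ 6603 (mod 9469).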